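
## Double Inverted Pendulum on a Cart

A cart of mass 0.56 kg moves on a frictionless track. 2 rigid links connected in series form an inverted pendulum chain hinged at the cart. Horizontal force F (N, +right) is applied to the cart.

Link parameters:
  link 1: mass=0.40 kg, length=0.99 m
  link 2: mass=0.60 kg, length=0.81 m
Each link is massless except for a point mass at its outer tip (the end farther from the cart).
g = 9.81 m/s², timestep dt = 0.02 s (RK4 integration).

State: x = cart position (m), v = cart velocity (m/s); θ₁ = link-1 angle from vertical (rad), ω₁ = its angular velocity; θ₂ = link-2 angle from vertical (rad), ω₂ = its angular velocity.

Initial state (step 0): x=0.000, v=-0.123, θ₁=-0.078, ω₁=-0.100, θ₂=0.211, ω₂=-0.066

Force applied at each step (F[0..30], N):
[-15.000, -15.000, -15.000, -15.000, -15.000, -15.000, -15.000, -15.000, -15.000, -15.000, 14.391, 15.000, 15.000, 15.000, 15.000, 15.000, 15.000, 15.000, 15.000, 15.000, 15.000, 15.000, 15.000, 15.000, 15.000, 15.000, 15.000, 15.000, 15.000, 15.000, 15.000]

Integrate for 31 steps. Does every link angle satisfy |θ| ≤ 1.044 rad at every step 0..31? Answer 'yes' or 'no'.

apply F[0]=-15.000 → step 1: x=-0.008, v=-0.630, θ₁=-0.076, ω₁=0.309, θ₂=0.212, ω₂=0.118
apply F[1]=-15.000 → step 2: x=-0.025, v=-1.140, θ₁=-0.066, ω₁=0.726, θ₂=0.216, ω₂=0.293
apply F[2]=-15.000 → step 3: x=-0.053, v=-1.657, θ₁=-0.047, ω₁=1.162, θ₂=0.223, ω₂=0.449
apply F[3]=-15.000 → step 4: x=-0.092, v=-2.183, θ₁=-0.019, ω₁=1.628, θ₂=0.233, ω₂=0.574
apply F[4]=-15.000 → step 5: x=-0.141, v=-2.718, θ₁=0.019, ω₁=2.130, θ₂=0.246, ω₂=0.658
apply F[5]=-15.000 → step 6: x=-0.200, v=-3.257, θ₁=0.067, ω₁=2.666, θ₂=0.259, ω₂=0.692
apply F[6]=-15.000 → step 7: x=-0.271, v=-3.787, θ₁=0.125, ω₁=3.226, θ₂=0.273, ω₂=0.677
apply F[7]=-15.000 → step 8: x=-0.352, v=-4.284, θ₁=0.195, ω₁=3.777, θ₂=0.286, ω₂=0.630
apply F[8]=-15.000 → step 9: x=-0.442, v=-4.721, θ₁=0.276, ω₁=4.272, θ₂=0.298, ω₂=0.590
apply F[9]=-15.000 → step 10: x=-0.540, v=-5.074, θ₁=0.366, ω₁=4.664, θ₂=0.310, ω₂=0.608
apply F[10]=+14.391 → step 11: x=-0.636, v=-4.554, θ₁=0.455, ω₁=4.261, θ₂=0.322, ω₂=0.609
apply F[11]=+15.000 → step 12: x=-0.722, v=-4.072, θ₁=0.537, ω₁=3.943, θ₂=0.334, ω₂=0.575
apply F[12]=+15.000 → step 13: x=-0.799, v=-3.636, θ₁=0.613, ω₁=3.715, θ₂=0.345, ω₂=0.502
apply F[13]=+15.000 → step 14: x=-0.868, v=-3.231, θ₁=0.686, ω₁=3.561, θ₂=0.354, ω₂=0.391
apply F[14]=+15.000 → step 15: x=-0.929, v=-2.849, θ₁=0.756, ω₁=3.466, θ₂=0.361, ω₂=0.248
apply F[15]=+15.000 → step 16: x=-0.982, v=-2.480, θ₁=0.825, ω₁=3.420, θ₂=0.364, ω₂=0.080
apply F[16]=+15.000 → step 17: x=-1.028, v=-2.118, θ₁=0.893, ω₁=3.412, θ₂=0.364, ω₂=-0.108
apply F[17]=+15.000 → step 18: x=-1.067, v=-1.756, θ₁=0.961, ω₁=3.435, θ₂=0.360, ω₂=-0.310
apply F[18]=+15.000 → step 19: x=-1.098, v=-1.391, θ₁=1.030, ω₁=3.482, θ₂=0.351, ω₂=-0.520
apply F[19]=+15.000 → step 20: x=-1.122, v=-1.019, θ₁=1.101, ω₁=3.550, θ₂=0.339, ω₂=-0.733
apply F[20]=+15.000 → step 21: x=-1.139, v=-0.637, θ₁=1.173, ω₁=3.634, θ₂=0.322, ω₂=-0.944
apply F[21]=+15.000 → step 22: x=-1.148, v=-0.243, θ₁=1.246, ω₁=3.733, θ₂=0.301, ω₂=-1.149
apply F[22]=+15.000 → step 23: x=-1.148, v=0.164, θ₁=1.322, ω₁=3.846, θ₂=0.276, ω₂=-1.342
apply F[23]=+15.000 → step 24: x=-1.141, v=0.586, θ₁=1.400, ω₁=3.973, θ₂=0.247, ω₂=-1.521
apply F[24]=+15.000 → step 25: x=-1.125, v=1.024, θ₁=1.481, ω₁=4.116, θ₂=0.215, ω₂=-1.680
apply F[25]=+15.000 → step 26: x=-1.100, v=1.480, θ₁=1.565, ω₁=4.279, θ₂=0.180, ω₂=-1.815
apply F[26]=+15.000 → step 27: x=-1.065, v=1.955, θ₁=1.652, ω₁=4.467, θ₂=0.143, ω₂=-1.919
apply F[27]=+15.000 → step 28: x=-1.021, v=2.452, θ₁=1.744, ω₁=4.690, θ₂=0.104, ω₂=-1.986
apply F[28]=+15.000 → step 29: x=-0.967, v=2.978, θ₁=1.840, ω₁=4.960, θ₂=0.064, ω₂=-2.004
apply F[29]=+15.000 → step 30: x=-0.902, v=3.540, θ₁=1.943, ω₁=5.297, θ₂=0.024, ω₂=-1.957
apply F[30]=+15.000 → step 31: x=-0.825, v=4.154, θ₁=2.053, ω₁=5.730, θ₂=-0.014, ω₂=-1.821
Max |angle| over trajectory = 2.053 rad; bound = 1.044 → exceeded.

Answer: no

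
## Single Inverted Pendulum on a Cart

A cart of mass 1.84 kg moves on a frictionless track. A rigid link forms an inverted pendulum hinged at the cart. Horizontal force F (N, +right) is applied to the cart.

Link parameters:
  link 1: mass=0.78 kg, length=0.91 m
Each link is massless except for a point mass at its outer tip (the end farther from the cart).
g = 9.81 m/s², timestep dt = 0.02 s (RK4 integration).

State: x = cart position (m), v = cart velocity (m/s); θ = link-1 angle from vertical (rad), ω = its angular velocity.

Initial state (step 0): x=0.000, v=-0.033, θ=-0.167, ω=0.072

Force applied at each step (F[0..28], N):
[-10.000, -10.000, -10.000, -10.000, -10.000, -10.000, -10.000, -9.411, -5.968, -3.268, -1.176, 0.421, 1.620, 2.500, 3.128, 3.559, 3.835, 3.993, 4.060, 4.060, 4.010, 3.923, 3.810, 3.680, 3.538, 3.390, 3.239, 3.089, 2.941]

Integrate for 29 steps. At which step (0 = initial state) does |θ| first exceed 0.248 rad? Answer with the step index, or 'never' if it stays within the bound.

Answer: never

Derivation:
apply F[0]=-10.000 → step 1: x=-0.002, v=-0.127, θ=-0.165, ω=0.138
apply F[1]=-10.000 → step 2: x=-0.005, v=-0.221, θ=-0.161, ω=0.206
apply F[2]=-10.000 → step 3: x=-0.010, v=-0.316, θ=-0.157, ω=0.274
apply F[3]=-10.000 → step 4: x=-0.018, v=-0.411, θ=-0.150, ω=0.345
apply F[4]=-10.000 → step 5: x=-0.027, v=-0.507, θ=-0.143, ω=0.417
apply F[5]=-10.000 → step 6: x=-0.038, v=-0.604, θ=-0.134, ω=0.493
apply F[6]=-10.000 → step 7: x=-0.051, v=-0.702, θ=-0.123, ω=0.572
apply F[7]=-9.411 → step 8: x=-0.066, v=-0.794, θ=-0.111, ω=0.647
apply F[8]=-5.968 → step 9: x=-0.082, v=-0.851, θ=-0.098, ω=0.687
apply F[9]=-3.268 → step 10: x=-0.100, v=-0.879, θ=-0.084, ω=0.698
apply F[10]=-1.176 → step 11: x=-0.117, v=-0.886, θ=-0.070, ω=0.689
apply F[11]=+0.421 → step 12: x=-0.135, v=-0.876, θ=-0.056, ω=0.665
apply F[12]=+1.620 → step 13: x=-0.152, v=-0.854, θ=-0.043, ω=0.630
apply F[13]=+2.500 → step 14: x=-0.169, v=-0.824, θ=-0.031, ω=0.589
apply F[14]=+3.128 → step 15: x=-0.185, v=-0.788, θ=-0.020, ω=0.544
apply F[15]=+3.559 → step 16: x=-0.201, v=-0.748, θ=-0.010, ω=0.497
apply F[16]=+3.835 → step 17: x=-0.215, v=-0.706, θ=-0.000, ω=0.450
apply F[17]=+3.993 → step 18: x=-0.229, v=-0.663, θ=0.008, ω=0.403
apply F[18]=+4.060 → step 19: x=-0.242, v=-0.620, θ=0.016, ω=0.359
apply F[19]=+4.060 → step 20: x=-0.254, v=-0.578, θ=0.023, ω=0.316
apply F[20]=+4.010 → step 21: x=-0.265, v=-0.536, θ=0.029, ω=0.276
apply F[21]=+3.923 → step 22: x=-0.275, v=-0.496, θ=0.034, ω=0.239
apply F[22]=+3.810 → step 23: x=-0.285, v=-0.458, θ=0.038, ω=0.205
apply F[23]=+3.680 → step 24: x=-0.293, v=-0.421, θ=0.042, ω=0.173
apply F[24]=+3.538 → step 25: x=-0.302, v=-0.386, θ=0.045, ω=0.144
apply F[25]=+3.390 → step 26: x=-0.309, v=-0.353, θ=0.048, ω=0.118
apply F[26]=+3.239 → step 27: x=-0.316, v=-0.322, θ=0.050, ω=0.095
apply F[27]=+3.089 → step 28: x=-0.322, v=-0.293, θ=0.052, ω=0.074
apply F[28]=+2.941 → step 29: x=-0.327, v=-0.265, θ=0.053, ω=0.055
max |θ| = 0.167 ≤ 0.248 over all 30 states.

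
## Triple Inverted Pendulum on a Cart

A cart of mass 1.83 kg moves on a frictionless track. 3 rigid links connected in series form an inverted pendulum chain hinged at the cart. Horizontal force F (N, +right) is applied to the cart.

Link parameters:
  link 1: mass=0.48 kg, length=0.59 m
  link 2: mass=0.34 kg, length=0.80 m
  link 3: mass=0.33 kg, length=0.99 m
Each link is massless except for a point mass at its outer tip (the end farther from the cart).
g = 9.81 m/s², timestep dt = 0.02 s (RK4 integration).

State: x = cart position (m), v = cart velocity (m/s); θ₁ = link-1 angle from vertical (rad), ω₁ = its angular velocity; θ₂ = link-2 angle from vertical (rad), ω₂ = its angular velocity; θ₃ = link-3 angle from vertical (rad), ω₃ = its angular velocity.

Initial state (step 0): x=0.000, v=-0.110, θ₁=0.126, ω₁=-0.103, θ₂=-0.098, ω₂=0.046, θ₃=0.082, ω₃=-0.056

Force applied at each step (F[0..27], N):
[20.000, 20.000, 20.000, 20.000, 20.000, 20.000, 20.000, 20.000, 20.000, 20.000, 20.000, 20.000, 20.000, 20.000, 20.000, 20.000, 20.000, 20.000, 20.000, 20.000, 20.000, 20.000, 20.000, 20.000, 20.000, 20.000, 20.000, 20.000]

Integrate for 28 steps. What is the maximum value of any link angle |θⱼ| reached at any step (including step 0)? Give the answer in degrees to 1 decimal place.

Answer: 115.0°

Derivation:
apply F[0]=+20.000 → step 1: x=-0.000, v=0.093, θ₁=0.122, ω₁=-0.301, θ₂=-0.099, ω₂=-0.129, θ₃=0.082, ω₃=0.013
apply F[1]=+20.000 → step 2: x=0.004, v=0.297, θ₁=0.114, ω₁=-0.506, θ₂=-0.103, ω₂=-0.301, θ₃=0.083, ω₃=0.083
apply F[2]=+20.000 → step 3: x=0.012, v=0.502, θ₁=0.102, ω₁=-0.722, θ₂=-0.111, ω₂=-0.467, θ₃=0.085, ω₃=0.153
apply F[3]=+20.000 → step 4: x=0.024, v=0.709, θ₁=0.085, ω₁=-0.953, θ₂=-0.122, ω₂=-0.627, θ₃=0.089, ω₃=0.225
apply F[4]=+20.000 → step 5: x=0.040, v=0.920, θ₁=0.063, ω₁=-1.204, θ₂=-0.136, ω₂=-0.778, θ₃=0.094, ω₃=0.297
apply F[5]=+20.000 → step 6: x=0.061, v=1.133, θ₁=0.037, ω₁=-1.478, θ₂=-0.153, ω₂=-0.916, θ₃=0.101, ω₃=0.370
apply F[6]=+20.000 → step 7: x=0.085, v=1.350, θ₁=0.004, ω₁=-1.780, θ₂=-0.172, ω₂=-1.038, θ₃=0.109, ω₃=0.441
apply F[7]=+20.000 → step 8: x=0.115, v=1.569, θ₁=-0.035, ω₁=-2.113, θ₂=-0.194, ω₂=-1.138, θ₃=0.118, ω₃=0.505
apply F[8]=+20.000 → step 9: x=0.148, v=1.791, θ₁=-0.081, ω₁=-2.478, θ₂=-0.218, ω₂=-1.212, θ₃=0.129, ω₃=0.559
apply F[9]=+20.000 → step 10: x=0.186, v=2.014, θ₁=-0.134, ω₁=-2.874, θ₂=-0.242, ω₂=-1.255, θ₃=0.140, ω₃=0.595
apply F[10]=+20.000 → step 11: x=0.229, v=2.235, θ₁=-0.196, ω₁=-3.295, θ₂=-0.268, ω₂=-1.267, θ₃=0.152, ω₃=0.606
apply F[11]=+20.000 → step 12: x=0.276, v=2.451, θ₁=-0.266, ω₁=-3.730, θ₂=-0.293, ω₂=-1.250, θ₃=0.164, ω₃=0.582
apply F[12]=+20.000 → step 13: x=0.327, v=2.657, θ₁=-0.345, ω₁=-4.162, θ₂=-0.318, ω₂=-1.214, θ₃=0.175, ω₃=0.517
apply F[13]=+20.000 → step 14: x=0.382, v=2.848, θ₁=-0.432, ω₁=-4.572, θ₂=-0.342, ω₂=-1.175, θ₃=0.185, ω₃=0.407
apply F[14]=+20.000 → step 15: x=0.441, v=3.021, θ₁=-0.528, ω₁=-4.939, θ₂=-0.365, ω₂=-1.154, θ₃=0.191, ω₃=0.251
apply F[15]=+20.000 → step 16: x=0.503, v=3.172, θ₁=-0.630, ω₁=-5.249, θ₂=-0.388, ω₂=-1.173, θ₃=0.195, ω₃=0.057
apply F[16]=+20.000 → step 17: x=0.567, v=3.301, θ₁=-0.737, ω₁=-5.496, θ₂=-0.412, ω₂=-1.249, θ₃=0.194, ω₃=-0.166
apply F[17]=+20.000 → step 18: x=0.634, v=3.410, θ₁=-0.849, ω₁=-5.684, θ₂=-0.438, ω₂=-1.390, θ₃=0.188, ω₃=-0.408
apply F[18]=+20.000 → step 19: x=0.704, v=3.503, θ₁=-0.964, ω₁=-5.820, θ₂=-0.468, ω₂=-1.599, θ₃=0.177, ω₃=-0.661
apply F[19]=+20.000 → step 20: x=0.774, v=3.581, θ₁=-1.082, ω₁=-5.912, θ₂=-0.503, ω₂=-1.870, θ₃=0.161, ω₃=-0.922
apply F[20]=+20.000 → step 21: x=0.847, v=3.647, θ₁=-1.200, ω₁=-5.967, θ₂=-0.543, ω₂=-2.198, θ₃=0.140, ω₃=-1.188
apply F[21]=+20.000 → step 22: x=0.920, v=3.704, θ₁=-1.320, ω₁=-5.987, θ₂=-0.591, ω₂=-2.573, θ₃=0.114, ω₃=-1.463
apply F[22]=+20.000 → step 23: x=0.995, v=3.754, θ₁=-1.440, ω₁=-5.972, θ₂=-0.646, ω₂=-2.986, θ₃=0.082, ω₃=-1.749
apply F[23]=+20.000 → step 24: x=1.070, v=3.799, θ₁=-1.559, ω₁=-5.917, θ₂=-0.711, ω₂=-3.427, θ₃=0.044, ω₃=-2.053
apply F[24]=+20.000 → step 25: x=1.147, v=3.842, θ₁=-1.676, ω₁=-5.815, θ₂=-0.784, ω₂=-3.884, θ₃=-0.001, ω₃=-2.382
apply F[25]=+20.000 → step 26: x=1.224, v=3.884, θ₁=-1.791, ω₁=-5.658, θ₂=-0.866, ω₂=-4.344, θ₃=-0.052, ω₃=-2.743
apply F[26]=+20.000 → step 27: x=1.302, v=3.929, θ₁=-1.902, ω₁=-5.437, θ₂=-0.957, ω₂=-4.792, θ₃=-0.111, ω₃=-3.145
apply F[27]=+20.000 → step 28: x=1.381, v=3.980, θ₁=-2.008, ω₁=-5.143, θ₂=-1.057, ω₂=-5.213, θ₃=-0.178, ω₃=-3.593
Max |angle| over trajectory = 2.008 rad = 115.0°.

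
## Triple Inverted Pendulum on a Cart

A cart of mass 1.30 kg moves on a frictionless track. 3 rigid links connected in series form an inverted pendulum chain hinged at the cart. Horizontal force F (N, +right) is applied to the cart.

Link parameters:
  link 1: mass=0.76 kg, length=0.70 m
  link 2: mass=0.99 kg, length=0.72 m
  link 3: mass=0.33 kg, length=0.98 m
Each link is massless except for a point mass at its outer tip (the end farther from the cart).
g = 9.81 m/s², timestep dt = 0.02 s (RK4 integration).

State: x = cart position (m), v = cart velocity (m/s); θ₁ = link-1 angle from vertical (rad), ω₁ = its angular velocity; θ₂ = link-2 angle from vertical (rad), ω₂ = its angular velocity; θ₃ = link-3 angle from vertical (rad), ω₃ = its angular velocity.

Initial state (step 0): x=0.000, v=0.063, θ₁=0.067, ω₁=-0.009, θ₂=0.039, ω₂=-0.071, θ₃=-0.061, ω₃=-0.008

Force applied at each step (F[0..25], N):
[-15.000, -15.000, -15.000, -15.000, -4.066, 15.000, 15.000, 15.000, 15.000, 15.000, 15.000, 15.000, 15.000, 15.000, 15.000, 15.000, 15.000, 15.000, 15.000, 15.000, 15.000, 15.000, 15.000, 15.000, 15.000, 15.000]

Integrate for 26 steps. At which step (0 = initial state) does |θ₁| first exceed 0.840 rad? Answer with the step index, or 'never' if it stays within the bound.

apply F[0]=-15.000 → step 1: x=-0.001, v=-0.187, θ₁=0.071, ω₁=0.380, θ₂=0.037, ω₂=-0.083, θ₃=-0.061, ω₃=-0.032
apply F[1]=-15.000 → step 2: x=-0.007, v=-0.439, θ₁=0.082, ω₁=0.776, θ₂=0.036, ω₂=-0.101, θ₃=-0.062, ω₃=-0.055
apply F[2]=-15.000 → step 3: x=-0.019, v=-0.692, θ₁=0.102, ω₁=1.184, θ₂=0.033, ω₂=-0.128, θ₃=-0.064, ω₃=-0.075
apply F[3]=-15.000 → step 4: x=-0.035, v=-0.948, θ₁=0.130, ω₁=1.607, θ₂=0.030, ω₂=-0.164, θ₃=-0.065, ω₃=-0.093
apply F[4]=-4.066 → step 5: x=-0.055, v=-1.042, θ₁=0.164, ω₁=1.820, θ₂=0.027, ω₂=-0.219, θ₃=-0.067, ω₃=-0.110
apply F[5]=+15.000 → step 6: x=-0.074, v=-0.862, θ₁=0.199, ω₁=1.684, θ₂=0.021, ω₂=-0.315, θ₃=-0.070, ω₃=-0.132
apply F[6]=+15.000 → step 7: x=-0.090, v=-0.691, θ₁=0.232, ω₁=1.590, θ₂=0.014, ω₂=-0.440, θ₃=-0.073, ω₃=-0.153
apply F[7]=+15.000 → step 8: x=-0.102, v=-0.530, θ₁=0.263, ω₁=1.534, θ₂=0.004, ω₂=-0.592, θ₃=-0.076, ω₃=-0.172
apply F[8]=+15.000 → step 9: x=-0.111, v=-0.374, θ₁=0.293, ω₁=1.509, θ₂=-0.010, ω₂=-0.767, θ₃=-0.079, ω₃=-0.189
apply F[9]=+15.000 → step 10: x=-0.117, v=-0.223, θ₁=0.323, ω₁=1.509, θ₂=-0.027, ω₂=-0.963, θ₃=-0.083, ω₃=-0.202
apply F[10]=+15.000 → step 11: x=-0.120, v=-0.075, θ₁=0.354, ω₁=1.529, θ₂=-0.049, ω₂=-1.177, θ₃=-0.087, ω₃=-0.211
apply F[11]=+15.000 → step 12: x=-0.120, v=0.072, θ₁=0.384, ω₁=1.561, θ₂=-0.074, ω₂=-1.405, θ₃=-0.092, ω₃=-0.215
apply F[12]=+15.000 → step 13: x=-0.117, v=0.220, θ₁=0.416, ω₁=1.598, θ₂=-0.105, ω₂=-1.643, θ₃=-0.096, ω₃=-0.216
apply F[13]=+15.000 → step 14: x=-0.111, v=0.369, θ₁=0.448, ω₁=1.635, θ₂=-0.140, ω₂=-1.887, θ₃=-0.100, ω₃=-0.213
apply F[14]=+15.000 → step 15: x=-0.102, v=0.521, θ₁=0.481, ω₁=1.665, θ₂=-0.180, ω₂=-2.133, θ₃=-0.105, ω₃=-0.208
apply F[15]=+15.000 → step 16: x=-0.090, v=0.676, θ₁=0.515, ω₁=1.683, θ₂=-0.225, ω₂=-2.378, θ₃=-0.109, ω₃=-0.202
apply F[16]=+15.000 → step 17: x=-0.075, v=0.833, θ₁=0.549, ω₁=1.685, θ₂=-0.276, ω₂=-2.623, θ₃=-0.113, ω₃=-0.196
apply F[17]=+15.000 → step 18: x=-0.057, v=0.993, θ₁=0.582, ω₁=1.669, θ₂=-0.330, ω₂=-2.865, θ₃=-0.117, ω₃=-0.193
apply F[18]=+15.000 → step 19: x=-0.035, v=1.154, θ₁=0.615, ω₁=1.633, θ₂=-0.390, ω₂=-3.105, θ₃=-0.120, ω₃=-0.194
apply F[19]=+15.000 → step 20: x=-0.011, v=1.315, θ₁=0.647, ω₁=1.573, θ₂=-0.455, ω₂=-3.347, θ₃=-0.124, ω₃=-0.201
apply F[20]=+15.000 → step 21: x=0.017, v=1.475, θ₁=0.678, ω₁=1.489, θ₂=-0.524, ω₂=-3.591, θ₃=-0.129, ω₃=-0.217
apply F[21]=+15.000 → step 22: x=0.048, v=1.632, θ₁=0.707, ω₁=1.379, θ₂=-0.598, ω₂=-3.841, θ₃=-0.133, ω₃=-0.245
apply F[22]=+15.000 → step 23: x=0.082, v=1.786, θ₁=0.733, ω₁=1.239, θ₂=-0.678, ω₂=-4.100, θ₃=-0.138, ω₃=-0.288
apply F[23]=+15.000 → step 24: x=0.120, v=1.933, θ₁=0.756, ω₁=1.069, θ₂=-0.762, ω₂=-4.372, θ₃=-0.145, ω₃=-0.350
apply F[24]=+15.000 → step 25: x=0.160, v=2.072, θ₁=0.775, ω₁=0.864, θ₂=-0.853, ω₂=-4.661, θ₃=-0.153, ω₃=-0.436
apply F[25]=+15.000 → step 26: x=0.202, v=2.201, θ₁=0.790, ω₁=0.622, θ₂=-0.949, ω₂=-4.972, θ₃=-0.162, ω₃=-0.552
max |θ₁| = 0.790 ≤ 0.840 over all 27 states.

Answer: never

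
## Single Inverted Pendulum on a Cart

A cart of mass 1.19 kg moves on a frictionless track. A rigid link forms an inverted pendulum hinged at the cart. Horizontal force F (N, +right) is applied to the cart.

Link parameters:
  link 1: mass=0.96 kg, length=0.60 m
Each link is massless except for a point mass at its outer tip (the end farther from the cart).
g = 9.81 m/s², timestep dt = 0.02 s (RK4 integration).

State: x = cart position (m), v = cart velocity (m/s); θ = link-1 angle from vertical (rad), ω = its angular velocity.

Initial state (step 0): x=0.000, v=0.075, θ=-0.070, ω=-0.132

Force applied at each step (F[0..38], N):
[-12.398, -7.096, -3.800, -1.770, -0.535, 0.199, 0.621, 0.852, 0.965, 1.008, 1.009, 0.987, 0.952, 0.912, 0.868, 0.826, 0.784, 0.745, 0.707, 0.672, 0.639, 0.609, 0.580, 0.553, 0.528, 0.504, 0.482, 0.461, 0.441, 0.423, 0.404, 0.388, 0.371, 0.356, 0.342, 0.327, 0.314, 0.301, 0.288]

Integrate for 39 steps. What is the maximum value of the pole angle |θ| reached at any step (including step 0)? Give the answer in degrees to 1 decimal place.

Answer: 4.0°

Derivation:
apply F[0]=-12.398 → step 1: x=-0.000, v=-0.122, θ=-0.070, ω=0.172
apply F[1]=-7.096 → step 2: x=-0.004, v=-0.230, θ=-0.065, ω=0.330
apply F[2]=-3.800 → step 3: x=-0.009, v=-0.284, θ=-0.057, ω=0.400
apply F[3]=-1.770 → step 4: x=-0.015, v=-0.305, θ=-0.049, ω=0.418
apply F[4]=-0.535 → step 5: x=-0.021, v=-0.307, θ=-0.041, ω=0.407
apply F[5]=+0.199 → step 6: x=-0.027, v=-0.298, θ=-0.033, ω=0.379
apply F[6]=+0.621 → step 7: x=-0.033, v=-0.283, θ=-0.026, ω=0.345
apply F[7]=+0.852 → step 8: x=-0.038, v=-0.265, θ=-0.019, ω=0.308
apply F[8]=+0.965 → step 9: x=-0.044, v=-0.246, θ=-0.014, ω=0.271
apply F[9]=+1.008 → step 10: x=-0.048, v=-0.228, θ=-0.008, ω=0.236
apply F[10]=+1.009 → step 11: x=-0.053, v=-0.210, θ=-0.004, ω=0.204
apply F[11]=+0.987 → step 12: x=-0.057, v=-0.193, θ=-0.000, ω=0.175
apply F[12]=+0.952 → step 13: x=-0.060, v=-0.177, θ=0.003, ω=0.150
apply F[13]=+0.912 → step 14: x=-0.064, v=-0.163, θ=0.006, ω=0.127
apply F[14]=+0.868 → step 15: x=-0.067, v=-0.149, θ=0.008, ω=0.106
apply F[15]=+0.826 → step 16: x=-0.070, v=-0.137, θ=0.010, ω=0.089
apply F[16]=+0.784 → step 17: x=-0.072, v=-0.125, θ=0.012, ω=0.073
apply F[17]=+0.745 → step 18: x=-0.075, v=-0.115, θ=0.013, ω=0.060
apply F[18]=+0.707 → step 19: x=-0.077, v=-0.105, θ=0.014, ω=0.048
apply F[19]=+0.672 → step 20: x=-0.079, v=-0.096, θ=0.015, ω=0.038
apply F[20]=+0.639 → step 21: x=-0.081, v=-0.088, θ=0.016, ω=0.029
apply F[21]=+0.609 → step 22: x=-0.083, v=-0.080, θ=0.016, ω=0.021
apply F[22]=+0.580 → step 23: x=-0.084, v=-0.073, θ=0.016, ω=0.014
apply F[23]=+0.553 → step 24: x=-0.085, v=-0.066, θ=0.017, ω=0.009
apply F[24]=+0.528 → step 25: x=-0.087, v=-0.060, θ=0.017, ω=0.004
apply F[25]=+0.504 → step 26: x=-0.088, v=-0.054, θ=0.017, ω=-0.001
apply F[26]=+0.482 → step 27: x=-0.089, v=-0.048, θ=0.017, ω=-0.004
apply F[27]=+0.461 → step 28: x=-0.090, v=-0.043, θ=0.017, ω=-0.007
apply F[28]=+0.441 → step 29: x=-0.091, v=-0.039, θ=0.016, ω=-0.010
apply F[29]=+0.423 → step 30: x=-0.091, v=-0.034, θ=0.016, ω=-0.012
apply F[30]=+0.404 → step 31: x=-0.092, v=-0.030, θ=0.016, ω=-0.014
apply F[31]=+0.388 → step 32: x=-0.092, v=-0.026, θ=0.016, ω=-0.015
apply F[32]=+0.371 → step 33: x=-0.093, v=-0.022, θ=0.015, ω=-0.017
apply F[33]=+0.356 → step 34: x=-0.093, v=-0.018, θ=0.015, ω=-0.017
apply F[34]=+0.342 → step 35: x=-0.094, v=-0.015, θ=0.015, ω=-0.018
apply F[35]=+0.327 → step 36: x=-0.094, v=-0.012, θ=0.014, ω=-0.019
apply F[36]=+0.314 → step 37: x=-0.094, v=-0.009, θ=0.014, ω=-0.019
apply F[37]=+0.301 → step 38: x=-0.094, v=-0.006, θ=0.014, ω=-0.020
apply F[38]=+0.288 → step 39: x=-0.094, v=-0.003, θ=0.013, ω=-0.020
Max |angle| over trajectory = 0.070 rad = 4.0°.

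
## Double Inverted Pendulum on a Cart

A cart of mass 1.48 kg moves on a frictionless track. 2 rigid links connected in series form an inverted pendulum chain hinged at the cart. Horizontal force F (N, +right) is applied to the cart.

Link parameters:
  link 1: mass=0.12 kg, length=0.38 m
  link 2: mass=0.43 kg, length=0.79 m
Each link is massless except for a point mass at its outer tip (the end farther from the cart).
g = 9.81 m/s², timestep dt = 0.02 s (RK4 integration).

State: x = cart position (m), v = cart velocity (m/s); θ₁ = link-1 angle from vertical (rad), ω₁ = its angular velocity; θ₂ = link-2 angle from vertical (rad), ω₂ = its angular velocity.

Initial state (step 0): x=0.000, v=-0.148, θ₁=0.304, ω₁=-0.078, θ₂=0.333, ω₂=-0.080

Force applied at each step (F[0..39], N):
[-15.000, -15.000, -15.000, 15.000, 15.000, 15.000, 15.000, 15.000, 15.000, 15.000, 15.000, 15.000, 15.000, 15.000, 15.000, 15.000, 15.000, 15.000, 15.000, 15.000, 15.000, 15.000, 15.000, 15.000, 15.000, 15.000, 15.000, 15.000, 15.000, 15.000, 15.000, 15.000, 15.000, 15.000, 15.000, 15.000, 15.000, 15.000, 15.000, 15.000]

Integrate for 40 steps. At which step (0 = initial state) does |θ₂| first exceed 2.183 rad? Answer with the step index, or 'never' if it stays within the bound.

Answer: 38

Derivation:
apply F[0]=-15.000 → step 1: x=-0.005, v=-0.364, θ₁=0.309, ω₁=0.589, θ₂=0.332, ω₂=-0.061
apply F[1]=-15.000 → step 2: x=-0.015, v=-0.580, θ₁=0.328, ω₁=1.275, θ₂=0.330, ω₂=-0.052
apply F[2]=-15.000 → step 3: x=-0.028, v=-0.794, θ₁=0.360, ω₁=1.990, θ₂=0.329, ω₂=-0.058
apply F[3]=+15.000 → step 4: x=-0.042, v=-0.621, θ₁=0.399, ω₁=1.862, θ₂=0.328, ω₂=-0.122
apply F[4]=+15.000 → step 5: x=-0.053, v=-0.451, θ₁=0.436, ω₁=1.845, θ₂=0.324, ω₂=-0.236
apply F[5]=+15.000 → step 6: x=-0.061, v=-0.282, θ₁=0.473, ω₁=1.931, θ₂=0.318, ω₂=-0.396
apply F[6]=+15.000 → step 7: x=-0.064, v=-0.114, θ₁=0.513, ω₁=2.108, θ₂=0.308, ω₂=-0.599
apply F[7]=+15.000 → step 8: x=-0.065, v=0.055, θ₁=0.558, ω₁=2.360, θ₂=0.294, ω₂=-0.837
apply F[8]=+15.000 → step 9: x=-0.062, v=0.227, θ₁=0.608, ω₁=2.660, θ₂=0.274, ω₂=-1.095
apply F[9]=+15.000 → step 10: x=-0.056, v=0.402, θ₁=0.664, ω₁=2.975, θ₂=0.250, ω₂=-1.358
apply F[10]=+15.000 → step 11: x=-0.046, v=0.581, θ₁=0.727, ω₁=3.277, θ₂=0.220, ω₂=-1.610
apply F[11]=+15.000 → step 12: x=-0.033, v=0.765, θ₁=0.795, ω₁=3.546, θ₂=0.186, ω₂=-1.837
apply F[12]=+15.000 → step 13: x=-0.016, v=0.952, θ₁=0.869, ω₁=3.775, θ₂=0.147, ω₂=-2.037
apply F[13]=+15.000 → step 14: x=0.005, v=1.143, θ₁=0.946, ω₁=3.969, θ₂=0.104, ω₂=-2.209
apply F[14]=+15.000 → step 15: x=0.030, v=1.335, θ₁=1.027, ω₁=4.135, θ₂=0.059, ω₂=-2.357
apply F[15]=+15.000 → step 16: x=0.059, v=1.530, θ₁=1.111, ω₁=4.284, θ₂=0.010, ω₂=-2.484
apply F[16]=+15.000 → step 17: x=0.091, v=1.725, θ₁=1.198, ω₁=4.424, θ₂=-0.041, ω₂=-2.594
apply F[17]=+15.000 → step 18: x=0.128, v=1.922, θ₁=1.288, ω₁=4.567, θ₂=-0.093, ω₂=-2.689
apply F[18]=+15.000 → step 19: x=0.168, v=2.120, θ₁=1.381, ω₁=4.722, θ₂=-0.148, ω₂=-2.770
apply F[19]=+15.000 → step 20: x=0.213, v=2.318, θ₁=1.477, ω₁=4.901, θ₂=-0.204, ω₂=-2.836
apply F[20]=+15.000 → step 21: x=0.261, v=2.518, θ₁=1.578, ω₁=5.119, θ₂=-0.261, ω₂=-2.883
apply F[21]=+15.000 → step 22: x=0.313, v=2.719, θ₁=1.683, ω₁=5.399, θ₂=-0.319, ω₂=-2.902
apply F[22]=+15.000 → step 23: x=0.370, v=2.924, θ₁=1.794, ω₁=5.780, θ₂=-0.377, ω₂=-2.879
apply F[23]=+15.000 → step 24: x=0.430, v=3.134, θ₁=1.915, ω₁=6.328, θ₂=-0.434, ω₂=-2.783
apply F[24]=+15.000 → step 25: x=0.495, v=3.358, θ₁=2.049, ω₁=7.165, θ₂=-0.488, ω₂=-2.560
apply F[25]=+15.000 → step 26: x=0.565, v=3.611, θ₁=2.205, ω₁=8.491, θ₂=-0.535, ω₂=-2.123
apply F[26]=+15.000 → step 27: x=0.640, v=3.928, θ₁=2.393, ω₁=10.416, θ₂=-0.571, ω₂=-1.469
apply F[27]=+15.000 → step 28: x=0.723, v=4.317, θ₁=2.619, ω₁=11.897, θ₂=-0.596, ω₂=-1.249
apply F[28]=+15.000 → step 29: x=0.812, v=4.655, θ₁=2.853, ω₁=11.281, θ₂=-0.630, ω₂=-2.295
apply F[29]=+15.000 → step 30: x=0.908, v=4.895, θ₁=3.067, ω₁=10.158, θ₂=-0.690, ω₂=-3.668
apply F[30]=+15.000 → step 31: x=1.008, v=5.096, θ₁=3.265, ω₁=9.718, θ₂=-0.775, ω₂=-4.822
apply F[31]=+15.000 → step 32: x=1.112, v=5.281, θ₁=3.461, ω₁=10.024, θ₂=-0.882, ω₂=-5.897
apply F[32]=+15.000 → step 33: x=1.219, v=5.449, θ₁=3.671, ω₁=11.166, θ₂=-1.012, ω₂=-7.165
apply F[33]=+15.000 → step 34: x=1.329, v=5.573, θ₁=3.917, ω₁=13.771, θ₂=-1.173, ω₂=-9.124
apply F[34]=+15.000 → step 35: x=1.441, v=5.468, θ₁=4.248, ω₁=20.670, θ₂=-1.392, ω₂=-13.478
apply F[35]=+15.000 → step 36: x=1.535, v=3.525, θ₁=4.798, ω₁=27.914, θ₂=-1.744, ω₂=-18.092
apply F[36]=+15.000 → step 37: x=1.595, v=2.826, θ₁=5.210, ω₁=15.253, θ₂=-2.027, ω₂=-11.364
apply F[37]=+15.000 → step 38: x=1.652, v=2.902, θ₁=5.459, ω₁=10.240, θ₂=-2.229, ω₂=-9.195
apply F[38]=+15.000 → step 39: x=1.712, v=3.075, θ₁=5.630, ω₁=7.029, θ₂=-2.404, ω₂=-8.526
apply F[39]=+15.000 → step 40: x=1.775, v=3.282, θ₁=5.741, ω₁=3.961, θ₂=-2.575, ω₂=-8.656
|θ₂| = 2.229 > 2.183 first at step 38.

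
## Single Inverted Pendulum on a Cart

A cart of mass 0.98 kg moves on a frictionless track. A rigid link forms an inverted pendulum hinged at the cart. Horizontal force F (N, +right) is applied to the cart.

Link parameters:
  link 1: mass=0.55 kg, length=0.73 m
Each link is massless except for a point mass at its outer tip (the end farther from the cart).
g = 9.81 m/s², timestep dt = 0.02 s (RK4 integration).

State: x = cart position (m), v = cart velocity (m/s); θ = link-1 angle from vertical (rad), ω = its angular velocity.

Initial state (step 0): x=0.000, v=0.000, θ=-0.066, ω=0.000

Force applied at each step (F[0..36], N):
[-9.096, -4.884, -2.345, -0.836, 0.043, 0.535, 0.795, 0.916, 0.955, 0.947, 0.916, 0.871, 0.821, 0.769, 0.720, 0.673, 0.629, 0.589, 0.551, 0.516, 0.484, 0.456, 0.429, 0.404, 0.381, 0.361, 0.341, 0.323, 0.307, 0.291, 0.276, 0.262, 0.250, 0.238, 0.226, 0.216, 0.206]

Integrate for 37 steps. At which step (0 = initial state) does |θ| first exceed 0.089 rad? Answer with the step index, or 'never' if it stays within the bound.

apply F[0]=-9.096 → step 1: x=-0.002, v=-0.178, θ=-0.064, ω=0.226
apply F[1]=-4.884 → step 2: x=-0.006, v=-0.271, θ=-0.058, ω=0.336
apply F[2]=-2.345 → step 3: x=-0.012, v=-0.313, θ=-0.051, ω=0.379
apply F[3]=-0.836 → step 4: x=-0.018, v=-0.325, θ=-0.043, ω=0.383
apply F[4]=+0.043 → step 5: x=-0.025, v=-0.319, θ=-0.036, ω=0.365
apply F[5]=+0.535 → step 6: x=-0.031, v=-0.305, θ=-0.029, ω=0.336
apply F[6]=+0.795 → step 7: x=-0.037, v=-0.286, θ=-0.023, ω=0.303
apply F[7]=+0.916 → step 8: x=-0.043, v=-0.265, θ=-0.017, ω=0.270
apply F[8]=+0.955 → step 9: x=-0.048, v=-0.244, θ=-0.012, ω=0.237
apply F[9]=+0.947 → step 10: x=-0.052, v=-0.224, θ=-0.007, ω=0.207
apply F[10]=+0.916 → step 11: x=-0.057, v=-0.204, θ=-0.003, ω=0.179
apply F[11]=+0.871 → step 12: x=-0.061, v=-0.186, θ=-0.000, ω=0.154
apply F[12]=+0.821 → step 13: x=-0.064, v=-0.170, θ=0.003, ω=0.131
apply F[13]=+0.769 → step 14: x=-0.067, v=-0.155, θ=0.005, ω=0.111
apply F[14]=+0.720 → step 15: x=-0.070, v=-0.141, θ=0.007, ω=0.094
apply F[15]=+0.673 → step 16: x=-0.073, v=-0.128, θ=0.009, ω=0.078
apply F[16]=+0.629 → step 17: x=-0.075, v=-0.116, θ=0.010, ω=0.065
apply F[17]=+0.589 → step 18: x=-0.078, v=-0.105, θ=0.012, ω=0.053
apply F[18]=+0.551 → step 19: x=-0.080, v=-0.095, θ=0.013, ω=0.043
apply F[19]=+0.516 → step 20: x=-0.081, v=-0.086, θ=0.013, ω=0.034
apply F[20]=+0.484 → step 21: x=-0.083, v=-0.078, θ=0.014, ω=0.026
apply F[21]=+0.456 → step 22: x=-0.085, v=-0.070, θ=0.014, ω=0.019
apply F[22]=+0.429 → step 23: x=-0.086, v=-0.063, θ=0.015, ω=0.013
apply F[23]=+0.404 → step 24: x=-0.087, v=-0.056, θ=0.015, ω=0.008
apply F[24]=+0.381 → step 25: x=-0.088, v=-0.050, θ=0.015, ω=0.004
apply F[25]=+0.361 → step 26: x=-0.089, v=-0.044, θ=0.015, ω=-0.000
apply F[26]=+0.341 → step 27: x=-0.090, v=-0.039, θ=0.015, ω=-0.003
apply F[27]=+0.323 → step 28: x=-0.091, v=-0.034, θ=0.015, ω=-0.006
apply F[28]=+0.307 → step 29: x=-0.091, v=-0.030, θ=0.015, ω=-0.009
apply F[29]=+0.291 → step 30: x=-0.092, v=-0.025, θ=0.015, ω=-0.011
apply F[30]=+0.276 → step 31: x=-0.092, v=-0.021, θ=0.014, ω=-0.012
apply F[31]=+0.262 → step 32: x=-0.093, v=-0.017, θ=0.014, ω=-0.014
apply F[32]=+0.250 → step 33: x=-0.093, v=-0.014, θ=0.014, ω=-0.015
apply F[33]=+0.238 → step 34: x=-0.093, v=-0.010, θ=0.013, ω=-0.016
apply F[34]=+0.226 → step 35: x=-0.093, v=-0.007, θ=0.013, ω=-0.016
apply F[35]=+0.216 → step 36: x=-0.094, v=-0.004, θ=0.013, ω=-0.017
apply F[36]=+0.206 → step 37: x=-0.094, v=-0.001, θ=0.012, ω=-0.017
max |θ| = 0.066 ≤ 0.089 over all 38 states.

Answer: never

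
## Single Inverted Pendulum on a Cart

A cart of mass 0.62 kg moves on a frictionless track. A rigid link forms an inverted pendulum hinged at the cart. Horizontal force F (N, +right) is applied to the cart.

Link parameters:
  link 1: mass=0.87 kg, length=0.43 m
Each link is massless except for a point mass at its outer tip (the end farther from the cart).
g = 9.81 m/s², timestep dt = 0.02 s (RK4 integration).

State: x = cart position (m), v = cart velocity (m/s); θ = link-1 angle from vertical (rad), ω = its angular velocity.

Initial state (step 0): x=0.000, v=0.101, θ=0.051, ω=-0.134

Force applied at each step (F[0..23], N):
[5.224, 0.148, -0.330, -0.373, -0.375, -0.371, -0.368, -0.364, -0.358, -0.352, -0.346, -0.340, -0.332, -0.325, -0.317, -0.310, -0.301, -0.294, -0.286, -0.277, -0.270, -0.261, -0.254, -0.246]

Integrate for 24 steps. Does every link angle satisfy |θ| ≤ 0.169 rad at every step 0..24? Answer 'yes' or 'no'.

Answer: yes

Derivation:
apply F[0]=+5.224 → step 1: x=0.004, v=0.256, θ=0.045, ω=-0.471
apply F[1]=+0.148 → step 2: x=0.009, v=0.250, θ=0.036, ω=-0.438
apply F[2]=-0.330 → step 3: x=0.013, v=0.230, θ=0.028, ω=-0.379
apply F[3]=-0.373 → step 4: x=0.018, v=0.212, θ=0.021, ω=-0.325
apply F[4]=-0.375 → step 5: x=0.022, v=0.195, θ=0.015, ω=-0.277
apply F[5]=-0.371 → step 6: x=0.026, v=0.179, θ=0.010, ω=-0.236
apply F[6]=-0.368 → step 7: x=0.029, v=0.166, θ=0.005, ω=-0.201
apply F[7]=-0.364 → step 8: x=0.032, v=0.153, θ=0.001, ω=-0.170
apply F[8]=-0.358 → step 9: x=0.035, v=0.141, θ=-0.002, ω=-0.143
apply F[9]=-0.352 → step 10: x=0.038, v=0.131, θ=-0.004, ω=-0.120
apply F[10]=-0.346 → step 11: x=0.040, v=0.121, θ=-0.006, ω=-0.100
apply F[11]=-0.340 → step 12: x=0.043, v=0.112, θ=-0.008, ω=-0.083
apply F[12]=-0.332 → step 13: x=0.045, v=0.104, θ=-0.010, ω=-0.068
apply F[13]=-0.325 → step 14: x=0.047, v=0.096, θ=-0.011, ω=-0.055
apply F[14]=-0.317 → step 15: x=0.049, v=0.089, θ=-0.012, ω=-0.044
apply F[15]=-0.310 → step 16: x=0.051, v=0.083, θ=-0.013, ω=-0.034
apply F[16]=-0.301 → step 17: x=0.052, v=0.077, θ=-0.013, ω=-0.026
apply F[17]=-0.294 → step 18: x=0.054, v=0.071, θ=-0.014, ω=-0.019
apply F[18]=-0.286 → step 19: x=0.055, v=0.066, θ=-0.014, ω=-0.013
apply F[19]=-0.277 → step 20: x=0.056, v=0.061, θ=-0.014, ω=-0.007
apply F[20]=-0.270 → step 21: x=0.057, v=0.056, θ=-0.014, ω=-0.003
apply F[21]=-0.261 → step 22: x=0.058, v=0.051, θ=-0.014, ω=0.001
apply F[22]=-0.254 → step 23: x=0.059, v=0.047, θ=-0.014, ω=0.004
apply F[23]=-0.246 → step 24: x=0.060, v=0.043, θ=-0.014, ω=0.007
Max |angle| over trajectory = 0.051 rad; bound = 0.169 → within bound.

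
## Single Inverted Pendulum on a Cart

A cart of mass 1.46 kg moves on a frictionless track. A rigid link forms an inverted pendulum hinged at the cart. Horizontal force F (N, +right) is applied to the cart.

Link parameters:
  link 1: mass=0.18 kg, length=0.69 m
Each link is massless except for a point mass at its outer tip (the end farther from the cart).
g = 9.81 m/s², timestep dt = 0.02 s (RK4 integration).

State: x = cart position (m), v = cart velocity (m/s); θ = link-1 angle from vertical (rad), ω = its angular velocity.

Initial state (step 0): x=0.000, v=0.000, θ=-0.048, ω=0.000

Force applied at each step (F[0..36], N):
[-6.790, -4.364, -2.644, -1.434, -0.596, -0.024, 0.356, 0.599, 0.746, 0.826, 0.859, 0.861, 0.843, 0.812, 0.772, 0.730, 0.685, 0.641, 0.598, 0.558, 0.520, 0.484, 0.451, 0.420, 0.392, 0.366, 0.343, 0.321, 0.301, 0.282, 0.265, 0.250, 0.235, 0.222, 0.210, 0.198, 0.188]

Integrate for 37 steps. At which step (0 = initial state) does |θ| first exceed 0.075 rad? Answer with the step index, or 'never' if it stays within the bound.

apply F[0]=-6.790 → step 1: x=-0.001, v=-0.092, θ=-0.047, ω=0.119
apply F[1]=-4.364 → step 2: x=-0.003, v=-0.151, θ=-0.044, ω=0.191
apply F[2]=-2.644 → step 3: x=-0.007, v=-0.186, θ=-0.039, ω=0.231
apply F[3]=-1.434 → step 4: x=-0.011, v=-0.204, θ=-0.035, ω=0.247
apply F[4]=-0.596 → step 5: x=-0.015, v=-0.212, θ=-0.030, ω=0.249
apply F[5]=-0.024 → step 6: x=-0.019, v=-0.212, θ=-0.025, ω=0.241
apply F[6]=+0.356 → step 7: x=-0.023, v=-0.206, θ=-0.020, ω=0.226
apply F[7]=+0.599 → step 8: x=-0.027, v=-0.197, θ=-0.016, ω=0.209
apply F[8]=+0.746 → step 9: x=-0.031, v=-0.187, θ=-0.012, ω=0.189
apply F[9]=+0.826 → step 10: x=-0.035, v=-0.175, θ=-0.008, ω=0.170
apply F[10]=+0.859 → step 11: x=-0.038, v=-0.163, θ=-0.005, ω=0.151
apply F[11]=+0.861 → step 12: x=-0.041, v=-0.152, θ=-0.002, ω=0.132
apply F[12]=+0.843 → step 13: x=-0.044, v=-0.140, θ=0.000, ω=0.115
apply F[13]=+0.812 → step 14: x=-0.047, v=-0.129, θ=0.002, ω=0.100
apply F[14]=+0.772 → step 15: x=-0.049, v=-0.118, θ=0.004, ω=0.085
apply F[15]=+0.730 → step 16: x=-0.052, v=-0.109, θ=0.006, ω=0.072
apply F[16]=+0.685 → step 17: x=-0.054, v=-0.099, θ=0.007, ω=0.061
apply F[17]=+0.641 → step 18: x=-0.056, v=-0.091, θ=0.008, ω=0.051
apply F[18]=+0.598 → step 19: x=-0.057, v=-0.083, θ=0.009, ω=0.042
apply F[19]=+0.558 → step 20: x=-0.059, v=-0.075, θ=0.010, ω=0.034
apply F[20]=+0.520 → step 21: x=-0.060, v=-0.068, θ=0.011, ω=0.027
apply F[21]=+0.484 → step 22: x=-0.062, v=-0.062, θ=0.011, ω=0.020
apply F[22]=+0.451 → step 23: x=-0.063, v=-0.056, θ=0.011, ω=0.015
apply F[23]=+0.420 → step 24: x=-0.064, v=-0.051, θ=0.012, ω=0.010
apply F[24]=+0.392 → step 25: x=-0.065, v=-0.046, θ=0.012, ω=0.006
apply F[25]=+0.366 → step 26: x=-0.066, v=-0.041, θ=0.012, ω=0.003
apply F[26]=+0.343 → step 27: x=-0.066, v=-0.036, θ=0.012, ω=-0.000
apply F[27]=+0.321 → step 28: x=-0.067, v=-0.032, θ=0.012, ω=-0.003
apply F[28]=+0.301 → step 29: x=-0.068, v=-0.028, θ=0.012, ω=-0.005
apply F[29]=+0.282 → step 30: x=-0.068, v=-0.025, θ=0.012, ω=-0.007
apply F[30]=+0.265 → step 31: x=-0.069, v=-0.022, θ=0.012, ω=-0.008
apply F[31]=+0.250 → step 32: x=-0.069, v=-0.018, θ=0.011, ω=-0.010
apply F[32]=+0.235 → step 33: x=-0.069, v=-0.015, θ=0.011, ω=-0.011
apply F[33]=+0.222 → step 34: x=-0.070, v=-0.013, θ=0.011, ω=-0.012
apply F[34]=+0.210 → step 35: x=-0.070, v=-0.010, θ=0.011, ω=-0.012
apply F[35]=+0.198 → step 36: x=-0.070, v=-0.008, θ=0.010, ω=-0.013
apply F[36]=+0.188 → step 37: x=-0.070, v=-0.005, θ=0.010, ω=-0.013
max |θ| = 0.048 ≤ 0.075 over all 38 states.

Answer: never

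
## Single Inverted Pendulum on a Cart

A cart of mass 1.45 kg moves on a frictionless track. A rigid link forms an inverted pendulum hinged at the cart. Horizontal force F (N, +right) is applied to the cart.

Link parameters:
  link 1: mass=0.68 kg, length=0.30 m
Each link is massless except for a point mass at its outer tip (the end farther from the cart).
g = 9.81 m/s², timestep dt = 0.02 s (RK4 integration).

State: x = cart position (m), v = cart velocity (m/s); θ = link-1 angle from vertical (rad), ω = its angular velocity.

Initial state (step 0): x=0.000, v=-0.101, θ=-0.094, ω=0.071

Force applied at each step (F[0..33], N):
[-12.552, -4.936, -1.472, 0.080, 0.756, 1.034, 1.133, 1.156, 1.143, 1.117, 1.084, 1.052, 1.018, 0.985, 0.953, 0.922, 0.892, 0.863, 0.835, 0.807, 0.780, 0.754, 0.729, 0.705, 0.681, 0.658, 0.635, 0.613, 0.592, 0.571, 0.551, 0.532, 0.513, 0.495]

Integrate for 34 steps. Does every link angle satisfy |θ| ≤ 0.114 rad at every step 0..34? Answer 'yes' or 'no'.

Answer: yes

Derivation:
apply F[0]=-12.552 → step 1: x=-0.004, v=-0.265, θ=-0.088, ω=0.556
apply F[1]=-4.936 → step 2: x=-0.010, v=-0.326, θ=-0.075, ω=0.704
apply F[2]=-1.472 → step 3: x=-0.016, v=-0.340, θ=-0.061, ω=0.706
apply F[3]=+0.080 → step 4: x=-0.023, v=-0.334, θ=-0.048, ω=0.651
apply F[4]=+0.756 → step 5: x=-0.029, v=-0.320, θ=-0.035, ω=0.576
apply F[5]=+1.034 → step 6: x=-0.036, v=-0.303, θ=-0.025, ω=0.500
apply F[6]=+1.133 → step 7: x=-0.042, v=-0.285, θ=-0.015, ω=0.429
apply F[7]=+1.156 → step 8: x=-0.047, v=-0.268, θ=-0.007, ω=0.365
apply F[8]=+1.143 → step 9: x=-0.052, v=-0.252, θ=-0.001, ω=0.309
apply F[9]=+1.117 → step 10: x=-0.057, v=-0.237, θ=0.005, ω=0.260
apply F[10]=+1.084 → step 11: x=-0.062, v=-0.223, θ=0.010, ω=0.217
apply F[11]=+1.052 → step 12: x=-0.066, v=-0.209, θ=0.014, ω=0.180
apply F[12]=+1.018 → step 13: x=-0.070, v=-0.197, θ=0.017, ω=0.149
apply F[13]=+0.985 → step 14: x=-0.074, v=-0.185, θ=0.020, ω=0.121
apply F[14]=+0.953 → step 15: x=-0.078, v=-0.173, θ=0.022, ω=0.097
apply F[15]=+0.922 → step 16: x=-0.081, v=-0.163, θ=0.024, ω=0.077
apply F[16]=+0.892 → step 17: x=-0.084, v=-0.153, θ=0.025, ω=0.059
apply F[17]=+0.863 → step 18: x=-0.087, v=-0.143, θ=0.026, ω=0.044
apply F[18]=+0.835 → step 19: x=-0.090, v=-0.134, θ=0.027, ω=0.031
apply F[19]=+0.807 → step 20: x=-0.092, v=-0.126, θ=0.027, ω=0.020
apply F[20]=+0.780 → step 21: x=-0.095, v=-0.117, θ=0.028, ω=0.011
apply F[21]=+0.754 → step 22: x=-0.097, v=-0.110, θ=0.028, ω=0.003
apply F[22]=+0.729 → step 23: x=-0.099, v=-0.102, θ=0.028, ω=-0.004
apply F[23]=+0.705 → step 24: x=-0.101, v=-0.095, θ=0.028, ω=-0.010
apply F[24]=+0.681 → step 25: x=-0.103, v=-0.088, θ=0.027, ω=-0.014
apply F[25]=+0.658 → step 26: x=-0.105, v=-0.081, θ=0.027, ω=-0.018
apply F[26]=+0.635 → step 27: x=-0.106, v=-0.075, θ=0.027, ω=-0.022
apply F[27]=+0.613 → step 28: x=-0.108, v=-0.069, θ=0.026, ω=-0.024
apply F[28]=+0.592 → step 29: x=-0.109, v=-0.063, θ=0.026, ω=-0.027
apply F[29]=+0.571 → step 30: x=-0.110, v=-0.058, θ=0.025, ω=-0.028
apply F[30]=+0.551 → step 31: x=-0.111, v=-0.053, θ=0.025, ω=-0.030
apply F[31]=+0.532 → step 32: x=-0.112, v=-0.047, θ=0.024, ω=-0.031
apply F[32]=+0.513 → step 33: x=-0.113, v=-0.043, θ=0.023, ω=-0.032
apply F[33]=+0.495 → step 34: x=-0.114, v=-0.038, θ=0.023, ω=-0.032
Max |angle| over trajectory = 0.094 rad; bound = 0.114 → within bound.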